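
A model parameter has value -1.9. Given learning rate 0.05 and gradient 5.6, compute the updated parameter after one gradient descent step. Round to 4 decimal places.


w_new = w_old - lr * gradient
= -1.9 - 0.05 * 5.6
= -1.9 - (0.28)
= -2.1800

-2.1800


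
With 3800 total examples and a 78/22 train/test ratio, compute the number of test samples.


Train samples = 3800 * 78% = 2964
Test samples = 3800 - 2964
= 836

836


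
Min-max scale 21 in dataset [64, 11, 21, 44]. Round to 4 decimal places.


Min = 11, Max = 64
Range = 64 - 11 = 53
Scaled = (x - min) / (max - min)
= (21 - 11) / 53
= 10 / 53
= 0.1887

0.1887


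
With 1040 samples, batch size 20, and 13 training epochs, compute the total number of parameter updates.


Iterations per epoch = 1040 / 20 = 52
Total updates = iterations_per_epoch * epochs
= 52 * 13
= 676

676


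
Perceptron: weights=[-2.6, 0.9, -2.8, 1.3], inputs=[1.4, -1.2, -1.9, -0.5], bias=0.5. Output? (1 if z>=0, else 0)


z = w . x + b
= -2.6*1.4 + 0.9*-1.2 + -2.8*-1.9 + 1.3*-0.5 + 0.5
= -3.64 + -1.08 + 5.32 + -0.65 + 0.5
= -0.05 + 0.5
= 0.45
Since z = 0.45 >= 0, output = 1

1


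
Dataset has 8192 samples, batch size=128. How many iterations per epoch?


Iterations per epoch = dataset_size / batch_size
= 8192 / 128
= 64

64


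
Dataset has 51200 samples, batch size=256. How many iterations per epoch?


Iterations per epoch = dataset_size / batch_size
= 51200 / 256
= 200

200


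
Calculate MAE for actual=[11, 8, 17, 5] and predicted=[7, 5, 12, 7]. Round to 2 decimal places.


Absolute errors: [4, 3, 5, 2]
Sum of absolute errors = 14
MAE = 14 / 4 = 3.50

3.50


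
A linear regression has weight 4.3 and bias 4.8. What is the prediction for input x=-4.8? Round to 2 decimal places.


y = 4.3 * -4.8 + (4.8)
= -20.64 + (4.8)
= -15.84

-15.84


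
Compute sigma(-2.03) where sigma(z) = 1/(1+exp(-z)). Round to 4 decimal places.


sigmoid(z) = 1 / (1 + exp(-z))
exp(-(-2.03)) = exp(2.03) = 7.6141
1 + 7.6141 = 8.6141
1 / 8.6141 = 0.1161

0.1161


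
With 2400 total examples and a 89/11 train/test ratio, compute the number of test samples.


Train samples = 2400 * 89% = 2136
Test samples = 2400 - 2136
= 264

264


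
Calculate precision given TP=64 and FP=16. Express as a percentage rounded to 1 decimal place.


Precision = TP / (TP + FP) * 100
= 64 / (64 + 16)
= 64 / 80
= 0.8
= 80.0%

80.0


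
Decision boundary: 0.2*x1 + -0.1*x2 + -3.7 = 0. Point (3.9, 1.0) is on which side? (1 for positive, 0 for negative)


Compute 0.2 * 3.9 + -0.1 * 1.0 + -3.7
= 0.78 + -0.1 + -3.7
= -3.02
Since -3.02 < 0, the point is on the negative side.

0


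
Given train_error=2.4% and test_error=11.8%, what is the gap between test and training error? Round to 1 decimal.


Generalization gap = test_error - train_error
= 11.8 - 2.4
= 9.4%
A moderate gap.

9.4


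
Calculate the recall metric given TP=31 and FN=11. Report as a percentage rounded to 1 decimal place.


Recall = TP / (TP + FN) * 100
= 31 / (31 + 11)
= 31 / 42
= 0.7381
= 73.8%

73.8


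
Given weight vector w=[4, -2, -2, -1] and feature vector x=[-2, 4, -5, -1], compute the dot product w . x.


Element-wise products:
4 * -2 = -8
-2 * 4 = -8
-2 * -5 = 10
-1 * -1 = 1
Sum = -8 + -8 + 10 + 1
= -5

-5


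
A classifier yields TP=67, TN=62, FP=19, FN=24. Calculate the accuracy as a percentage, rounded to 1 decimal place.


Accuracy = (TP + TN) / (TP + TN + FP + FN) * 100
= (67 + 62) / (67 + 62 + 19 + 24)
= 129 / 172
= 0.75
= 75.0%

75.0


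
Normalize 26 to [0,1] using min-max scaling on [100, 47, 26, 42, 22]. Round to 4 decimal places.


Min = 22, Max = 100
Range = 100 - 22 = 78
Scaled = (x - min) / (max - min)
= (26 - 22) / 78
= 4 / 78
= 0.0513

0.0513


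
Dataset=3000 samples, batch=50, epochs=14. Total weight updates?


Iterations per epoch = 3000 / 50 = 60
Total updates = iterations_per_epoch * epochs
= 60 * 14
= 840

840


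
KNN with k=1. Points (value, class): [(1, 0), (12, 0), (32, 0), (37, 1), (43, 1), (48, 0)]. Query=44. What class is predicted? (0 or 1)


Distances from query 44:
Point 43 (class 1): distance = 1
K=1 nearest neighbors: classes = [1]
Votes for class 1: 1 / 1
Majority vote => class 1

1


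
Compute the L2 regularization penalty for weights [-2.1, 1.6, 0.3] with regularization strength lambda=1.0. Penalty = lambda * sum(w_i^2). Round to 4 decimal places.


Squaring each weight:
(-2.1)^2 = 4.41
1.6^2 = 2.56
0.3^2 = 0.09
Sum of squares = 7.06
Penalty = 1.0 * 7.06 = 7.0600

7.0600


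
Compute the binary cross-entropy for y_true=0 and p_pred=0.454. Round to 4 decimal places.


For y=0: Loss = -log(1-p)
= -log(1 - 0.454)
= -log(0.546)
= -(-0.6051)
= 0.6051

0.6051


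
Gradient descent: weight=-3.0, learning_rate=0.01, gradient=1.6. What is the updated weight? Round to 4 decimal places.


w_new = w_old - lr * gradient
= -3.0 - 0.01 * 1.6
= -3.0 - (0.016)
= -3.0160

-3.0160


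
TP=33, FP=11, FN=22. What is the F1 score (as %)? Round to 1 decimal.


Precision = TP / (TP + FP) = 33 / 44 = 0.75
Recall = TP / (TP + FN) = 33 / 55 = 0.6
F1 = 2 * P * R / (P + R)
= 2 * 0.75 * 0.6 / (0.75 + 0.6)
= 0.9 / 1.35
= 0.6667
As percentage: 66.7%

66.7


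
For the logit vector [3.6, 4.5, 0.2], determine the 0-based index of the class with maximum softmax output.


Softmax is a monotonic transformation, so it preserves the argmax.
We need to find the index of the maximum logit.
Index 0: 3.6
Index 1: 4.5
Index 2: 0.2
Maximum logit = 4.5 at index 1

1


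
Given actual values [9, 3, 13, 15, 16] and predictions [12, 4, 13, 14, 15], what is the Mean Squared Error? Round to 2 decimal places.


Differences: [-3, -1, 0, 1, 1]
Squared errors: [9, 1, 0, 1, 1]
Sum of squared errors = 12
MSE = 12 / 5 = 2.40

2.40


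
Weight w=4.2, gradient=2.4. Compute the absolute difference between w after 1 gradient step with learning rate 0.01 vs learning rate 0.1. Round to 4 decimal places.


With lr=0.01: w_new = 4.2 - 0.01 * 2.4 = 4.176
With lr=0.1: w_new = 4.2 - 0.1 * 2.4 = 3.96
Absolute difference = |4.176 - 3.96|
= 0.2160

0.2160


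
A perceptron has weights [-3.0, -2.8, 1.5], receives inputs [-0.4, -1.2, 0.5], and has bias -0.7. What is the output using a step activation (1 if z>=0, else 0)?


z = w . x + b
= -3.0*-0.4 + -2.8*-1.2 + 1.5*0.5 + -0.7
= 1.2 + 3.36 + 0.75 + -0.7
= 5.31 + -0.7
= 4.61
Since z = 4.61 >= 0, output = 1

1


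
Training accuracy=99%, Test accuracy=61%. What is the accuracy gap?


Gap = train_accuracy - test_accuracy
= 99 - 61
= 38%
This large gap strongly indicates overfitting.

38


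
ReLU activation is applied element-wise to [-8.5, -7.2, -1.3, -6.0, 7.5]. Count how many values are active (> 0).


ReLU(x) = max(0, x) for each element:
ReLU(-8.5) = 0
ReLU(-7.2) = 0
ReLU(-1.3) = 0
ReLU(-6.0) = 0
ReLU(7.5) = 7.5
Active neurons (>0): 1

1


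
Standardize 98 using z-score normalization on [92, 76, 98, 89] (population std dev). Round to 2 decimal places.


Mean = (92 + 76 + 98 + 89) / 4 = 88.75
Variance = sum((x_i - mean)^2) / n = 64.6875
Std = sqrt(64.6875) = 8.0429
Z = (x - mean) / std
= (98 - 88.75) / 8.0429
= 9.25 / 8.0429
= 1.15

1.15


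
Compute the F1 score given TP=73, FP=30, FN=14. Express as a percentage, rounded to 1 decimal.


Precision = TP / (TP + FP) = 73 / 103 = 0.7087
Recall = TP / (TP + FN) = 73 / 87 = 0.8391
F1 = 2 * P * R / (P + R)
= 2 * 0.7087 * 0.8391 / (0.7087 + 0.8391)
= 1.1894 / 1.5478
= 0.7684
As percentage: 76.8%

76.8


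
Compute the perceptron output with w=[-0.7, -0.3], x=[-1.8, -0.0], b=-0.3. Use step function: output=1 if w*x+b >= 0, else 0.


z = w . x + b
= -0.7*-1.8 + -0.3*-0.0 + -0.3
= 1.26 + 0.0 + -0.3
= 1.26 + -0.3
= 0.96
Since z = 0.96 >= 0, output = 1

1


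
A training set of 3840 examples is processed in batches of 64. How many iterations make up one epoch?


Iterations per epoch = dataset_size / batch_size
= 3840 / 64
= 60

60


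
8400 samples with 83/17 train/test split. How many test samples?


Train samples = 8400 * 83% = 6972
Test samples = 8400 - 6972
= 1428

1428


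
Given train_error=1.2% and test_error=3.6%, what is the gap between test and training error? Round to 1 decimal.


Generalization gap = test_error - train_error
= 3.6 - 1.2
= 2.4%
A moderate gap.

2.4


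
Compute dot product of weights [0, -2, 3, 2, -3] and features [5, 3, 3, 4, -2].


Element-wise products:
0 * 5 = 0
-2 * 3 = -6
3 * 3 = 9
2 * 4 = 8
-3 * -2 = 6
Sum = 0 + -6 + 9 + 8 + 6
= 17

17


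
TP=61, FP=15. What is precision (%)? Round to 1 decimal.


Precision = TP / (TP + FP) * 100
= 61 / (61 + 15)
= 61 / 76
= 0.8026
= 80.3%

80.3


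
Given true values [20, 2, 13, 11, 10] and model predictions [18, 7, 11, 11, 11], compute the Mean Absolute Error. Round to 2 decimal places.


Absolute errors: [2, 5, 2, 0, 1]
Sum of absolute errors = 10
MAE = 10 / 5 = 2.00

2.00


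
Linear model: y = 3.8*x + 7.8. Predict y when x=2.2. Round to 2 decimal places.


y = 3.8 * 2.2 + (7.8)
= 8.36 + (7.8)
= 16.16

16.16


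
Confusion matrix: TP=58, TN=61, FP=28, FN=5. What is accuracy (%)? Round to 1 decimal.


Accuracy = (TP + TN) / (TP + TN + FP + FN) * 100
= (58 + 61) / (58 + 61 + 28 + 5)
= 119 / 152
= 0.7829
= 78.3%

78.3


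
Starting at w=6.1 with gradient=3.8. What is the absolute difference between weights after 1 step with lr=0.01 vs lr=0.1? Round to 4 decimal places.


With lr=0.01: w_new = 6.1 - 0.01 * 3.8 = 6.062
With lr=0.1: w_new = 6.1 - 0.1 * 3.8 = 5.72
Absolute difference = |6.062 - 5.72|
= 0.3420

0.3420


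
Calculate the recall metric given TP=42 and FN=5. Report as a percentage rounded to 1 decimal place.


Recall = TP / (TP + FN) * 100
= 42 / (42 + 5)
= 42 / 47
= 0.8936
= 89.4%

89.4


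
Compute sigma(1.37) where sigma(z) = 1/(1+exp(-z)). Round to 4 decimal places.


sigmoid(z) = 1 / (1 + exp(-z))
exp(-(1.37)) = exp(-1.37) = 0.2541
1 + 0.2541 = 1.2541
1 / 1.2541 = 0.7974

0.7974


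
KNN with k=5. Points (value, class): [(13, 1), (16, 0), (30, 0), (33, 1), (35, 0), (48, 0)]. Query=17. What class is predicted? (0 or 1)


Distances from query 17:
Point 16 (class 0): distance = 1
Point 13 (class 1): distance = 4
Point 30 (class 0): distance = 13
Point 33 (class 1): distance = 16
Point 35 (class 0): distance = 18
K=5 nearest neighbors: classes = [0, 1, 0, 1, 0]
Votes for class 1: 2 / 5
Majority vote => class 0

0


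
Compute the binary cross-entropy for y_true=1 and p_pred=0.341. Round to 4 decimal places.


For y=1: Loss = -log(p)
= -log(0.341)
= -(-1.0759)
= 1.0759

1.0759


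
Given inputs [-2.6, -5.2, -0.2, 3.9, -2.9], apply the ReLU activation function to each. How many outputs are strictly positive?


ReLU(x) = max(0, x) for each element:
ReLU(-2.6) = 0
ReLU(-5.2) = 0
ReLU(-0.2) = 0
ReLU(3.9) = 3.9
ReLU(-2.9) = 0
Active neurons (>0): 1

1


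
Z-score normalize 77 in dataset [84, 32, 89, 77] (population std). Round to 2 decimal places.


Mean = (84 + 32 + 89 + 77) / 4 = 70.5
Variance = sum((x_i - mean)^2) / n = 512.25
Std = sqrt(512.25) = 22.6329
Z = (x - mean) / std
= (77 - 70.5) / 22.6329
= 6.5 / 22.6329
= 0.29

0.29


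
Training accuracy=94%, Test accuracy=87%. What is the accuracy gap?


Gap = train_accuracy - test_accuracy
= 94 - 87
= 7%
This moderate gap may indicate mild overfitting.

7


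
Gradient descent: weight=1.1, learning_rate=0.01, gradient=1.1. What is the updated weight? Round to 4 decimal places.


w_new = w_old - lr * gradient
= 1.1 - 0.01 * 1.1
= 1.1 - (0.011)
= 1.0890

1.0890


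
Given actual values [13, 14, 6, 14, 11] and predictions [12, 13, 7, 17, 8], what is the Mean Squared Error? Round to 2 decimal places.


Differences: [1, 1, -1, -3, 3]
Squared errors: [1, 1, 1, 9, 9]
Sum of squared errors = 21
MSE = 21 / 5 = 4.20

4.20


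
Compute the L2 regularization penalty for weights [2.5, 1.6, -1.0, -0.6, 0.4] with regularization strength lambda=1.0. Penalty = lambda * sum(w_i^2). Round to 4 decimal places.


Squaring each weight:
2.5^2 = 6.25
1.6^2 = 2.56
(-1.0)^2 = 1.0
(-0.6)^2 = 0.36
0.4^2 = 0.16
Sum of squares = 10.33
Penalty = 1.0 * 10.33 = 10.3300

10.3300


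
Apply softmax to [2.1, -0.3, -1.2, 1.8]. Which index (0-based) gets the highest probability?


Softmax is a monotonic transformation, so it preserves the argmax.
We need to find the index of the maximum logit.
Index 0: 2.1
Index 1: -0.3
Index 2: -1.2
Index 3: 1.8
Maximum logit = 2.1 at index 0

0


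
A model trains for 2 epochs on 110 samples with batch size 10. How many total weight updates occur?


Iterations per epoch = 110 / 10 = 11
Total updates = iterations_per_epoch * epochs
= 11 * 2
= 22

22


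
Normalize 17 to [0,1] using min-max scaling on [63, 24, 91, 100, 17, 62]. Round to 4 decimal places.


Min = 17, Max = 100
Range = 100 - 17 = 83
Scaled = (x - min) / (max - min)
= (17 - 17) / 83
= 0 / 83
= 0.0000

0.0000


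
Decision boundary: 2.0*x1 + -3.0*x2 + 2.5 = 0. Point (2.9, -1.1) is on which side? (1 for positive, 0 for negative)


Compute 2.0 * 2.9 + -3.0 * -1.1 + 2.5
= 5.8 + 3.3 + 2.5
= 11.6
Since 11.6 >= 0, the point is on the positive side.

1


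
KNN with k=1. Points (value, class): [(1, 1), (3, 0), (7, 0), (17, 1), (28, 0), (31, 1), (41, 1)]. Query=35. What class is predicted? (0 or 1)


Distances from query 35:
Point 31 (class 1): distance = 4
K=1 nearest neighbors: classes = [1]
Votes for class 1: 1 / 1
Majority vote => class 1

1


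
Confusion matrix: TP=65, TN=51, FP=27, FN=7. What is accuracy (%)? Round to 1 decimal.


Accuracy = (TP + TN) / (TP + TN + FP + FN) * 100
= (65 + 51) / (65 + 51 + 27 + 7)
= 116 / 150
= 0.7733
= 77.3%

77.3


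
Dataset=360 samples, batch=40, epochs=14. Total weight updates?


Iterations per epoch = 360 / 40 = 9
Total updates = iterations_per_epoch * epochs
= 9 * 14
= 126

126


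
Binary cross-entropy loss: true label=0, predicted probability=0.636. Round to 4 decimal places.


For y=0: Loss = -log(1-p)
= -log(1 - 0.636)
= -log(0.364)
= -(-1.0106)
= 1.0106

1.0106


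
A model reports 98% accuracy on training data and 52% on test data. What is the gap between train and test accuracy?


Gap = train_accuracy - test_accuracy
= 98 - 52
= 46%
This large gap strongly indicates overfitting.

46


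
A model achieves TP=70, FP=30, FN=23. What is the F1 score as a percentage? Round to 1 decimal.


Precision = TP / (TP + FP) = 70 / 100 = 0.7
Recall = TP / (TP + FN) = 70 / 93 = 0.7527
F1 = 2 * P * R / (P + R)
= 2 * 0.7 * 0.7527 / (0.7 + 0.7527)
= 1.0538 / 1.4527
= 0.7254
As percentage: 72.5%

72.5


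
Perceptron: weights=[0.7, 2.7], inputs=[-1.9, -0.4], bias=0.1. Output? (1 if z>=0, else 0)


z = w . x + b
= 0.7*-1.9 + 2.7*-0.4 + 0.1
= -1.33 + -1.08 + 0.1
= -2.41 + 0.1
= -2.31
Since z = -2.31 < 0, output = 0

0


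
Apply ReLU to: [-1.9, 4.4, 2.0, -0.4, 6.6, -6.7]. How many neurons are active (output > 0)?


ReLU(x) = max(0, x) for each element:
ReLU(-1.9) = 0
ReLU(4.4) = 4.4
ReLU(2.0) = 2.0
ReLU(-0.4) = 0
ReLU(6.6) = 6.6
ReLU(-6.7) = 0
Active neurons (>0): 3

3


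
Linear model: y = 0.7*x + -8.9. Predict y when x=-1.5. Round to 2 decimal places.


y = 0.7 * -1.5 + (-8.9)
= -1.05 + (-8.9)
= -9.95

-9.95


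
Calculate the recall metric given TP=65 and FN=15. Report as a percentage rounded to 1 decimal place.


Recall = TP / (TP + FN) * 100
= 65 / (65 + 15)
= 65 / 80
= 0.8125
= 81.3%

81.3


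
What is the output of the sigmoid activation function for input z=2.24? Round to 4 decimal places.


sigmoid(z) = 1 / (1 + exp(-z))
exp(-(2.24)) = exp(-2.24) = 0.1065
1 + 0.1065 = 1.1065
1 / 1.1065 = 0.9038

0.9038


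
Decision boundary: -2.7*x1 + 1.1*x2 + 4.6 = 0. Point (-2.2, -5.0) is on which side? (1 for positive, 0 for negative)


Compute -2.7 * -2.2 + 1.1 * -5.0 + 4.6
= 5.94 + -5.5 + 4.6
= 5.04
Since 5.04 >= 0, the point is on the positive side.

1


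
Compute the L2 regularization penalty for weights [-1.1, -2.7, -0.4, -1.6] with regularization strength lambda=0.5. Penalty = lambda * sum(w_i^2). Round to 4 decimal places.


Squaring each weight:
(-1.1)^2 = 1.21
(-2.7)^2 = 7.29
(-0.4)^2 = 0.16
(-1.6)^2 = 2.56
Sum of squares = 11.22
Penalty = 0.5 * 11.22 = 5.6100

5.6100


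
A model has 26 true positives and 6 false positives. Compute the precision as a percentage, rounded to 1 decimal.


Precision = TP / (TP + FP) * 100
= 26 / (26 + 6)
= 26 / 32
= 0.8125
= 81.3%

81.3


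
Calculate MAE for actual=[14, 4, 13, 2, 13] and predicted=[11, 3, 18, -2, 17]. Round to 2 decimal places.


Absolute errors: [3, 1, 5, 4, 4]
Sum of absolute errors = 17
MAE = 17 / 5 = 3.40

3.40


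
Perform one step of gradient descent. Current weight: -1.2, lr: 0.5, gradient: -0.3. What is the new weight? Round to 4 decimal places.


w_new = w_old - lr * gradient
= -1.2 - 0.5 * -0.3
= -1.2 - (-0.15)
= -1.0500

-1.0500


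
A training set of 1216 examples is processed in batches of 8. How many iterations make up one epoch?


Iterations per epoch = dataset_size / batch_size
= 1216 / 8
= 152

152


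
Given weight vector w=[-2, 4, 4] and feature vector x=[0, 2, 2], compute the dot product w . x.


Element-wise products:
-2 * 0 = 0
4 * 2 = 8
4 * 2 = 8
Sum = 0 + 8 + 8
= 16

16


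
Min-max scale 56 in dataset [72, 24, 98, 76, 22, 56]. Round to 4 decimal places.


Min = 22, Max = 98
Range = 98 - 22 = 76
Scaled = (x - min) / (max - min)
= (56 - 22) / 76
= 34 / 76
= 0.4474

0.4474


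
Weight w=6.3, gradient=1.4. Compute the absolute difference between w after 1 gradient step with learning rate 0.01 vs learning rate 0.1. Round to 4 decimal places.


With lr=0.01: w_new = 6.3 - 0.01 * 1.4 = 6.286
With lr=0.1: w_new = 6.3 - 0.1 * 1.4 = 6.16
Absolute difference = |6.286 - 6.16|
= 0.1260

0.1260


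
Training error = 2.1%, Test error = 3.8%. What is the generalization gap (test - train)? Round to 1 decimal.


Generalization gap = test_error - train_error
= 3.8 - 2.1
= 1.7%
A small gap suggests good generalization.

1.7


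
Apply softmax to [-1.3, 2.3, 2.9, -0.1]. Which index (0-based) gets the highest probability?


Softmax is a monotonic transformation, so it preserves the argmax.
We need to find the index of the maximum logit.
Index 0: -1.3
Index 1: 2.3
Index 2: 2.9
Index 3: -0.1
Maximum logit = 2.9 at index 2

2


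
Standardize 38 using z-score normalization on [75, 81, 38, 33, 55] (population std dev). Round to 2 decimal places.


Mean = (75 + 81 + 38 + 33 + 55) / 5 = 56.4
Variance = sum((x_i - mean)^2) / n = 367.84
Std = sqrt(367.84) = 19.1792
Z = (x - mean) / std
= (38 - 56.4) / 19.1792
= -18.4 / 19.1792
= -0.96

-0.96


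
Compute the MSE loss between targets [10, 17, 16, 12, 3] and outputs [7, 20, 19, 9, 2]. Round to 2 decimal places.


Differences: [3, -3, -3, 3, 1]
Squared errors: [9, 9, 9, 9, 1]
Sum of squared errors = 37
MSE = 37 / 5 = 7.40

7.40


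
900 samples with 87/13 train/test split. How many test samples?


Train samples = 900 * 87% = 783
Test samples = 900 - 783
= 117

117


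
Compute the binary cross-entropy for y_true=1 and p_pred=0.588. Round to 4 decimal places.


For y=1: Loss = -log(p)
= -log(0.588)
= -(-0.531)
= 0.5310

0.5310


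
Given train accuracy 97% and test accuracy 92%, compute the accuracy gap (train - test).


Gap = train_accuracy - test_accuracy
= 97 - 92
= 5%
This moderate gap may indicate mild overfitting.

5


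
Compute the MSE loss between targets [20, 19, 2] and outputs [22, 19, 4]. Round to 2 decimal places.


Differences: [-2, 0, -2]
Squared errors: [4, 0, 4]
Sum of squared errors = 8
MSE = 8 / 3 = 2.67

2.67


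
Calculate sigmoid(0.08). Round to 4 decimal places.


sigmoid(z) = 1 / (1 + exp(-z))
exp(-(0.08)) = exp(-0.08) = 0.9231
1 + 0.9231 = 1.9231
1 / 1.9231 = 0.5200

0.5200


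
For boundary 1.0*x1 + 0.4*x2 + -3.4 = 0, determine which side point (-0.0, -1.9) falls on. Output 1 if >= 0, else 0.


Compute 1.0 * -0.0 + 0.4 * -1.9 + -3.4
= -0.0 + -0.76 + -3.4
= -4.16
Since -4.16 < 0, the point is on the negative side.

0


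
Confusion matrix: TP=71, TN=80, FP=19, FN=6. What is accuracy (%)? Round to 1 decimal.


Accuracy = (TP + TN) / (TP + TN + FP + FN) * 100
= (71 + 80) / (71 + 80 + 19 + 6)
= 151 / 176
= 0.858
= 85.8%

85.8


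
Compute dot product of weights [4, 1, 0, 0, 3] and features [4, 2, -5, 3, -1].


Element-wise products:
4 * 4 = 16
1 * 2 = 2
0 * -5 = 0
0 * 3 = 0
3 * -1 = -3
Sum = 16 + 2 + 0 + 0 + -3
= 15

15


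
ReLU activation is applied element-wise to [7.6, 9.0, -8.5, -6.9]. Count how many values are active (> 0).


ReLU(x) = max(0, x) for each element:
ReLU(7.6) = 7.6
ReLU(9.0) = 9.0
ReLU(-8.5) = 0
ReLU(-6.9) = 0
Active neurons (>0): 2

2


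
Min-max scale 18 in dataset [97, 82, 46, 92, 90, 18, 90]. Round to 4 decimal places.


Min = 18, Max = 97
Range = 97 - 18 = 79
Scaled = (x - min) / (max - min)
= (18 - 18) / 79
= 0 / 79
= 0.0000

0.0000


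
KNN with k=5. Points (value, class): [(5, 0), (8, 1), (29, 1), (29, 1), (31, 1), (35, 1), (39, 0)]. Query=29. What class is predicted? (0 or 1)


Distances from query 29:
Point 29 (class 1): distance = 0
Point 29 (class 1): distance = 0
Point 31 (class 1): distance = 2
Point 35 (class 1): distance = 6
Point 39 (class 0): distance = 10
K=5 nearest neighbors: classes = [1, 1, 1, 1, 0]
Votes for class 1: 4 / 5
Majority vote => class 1

1


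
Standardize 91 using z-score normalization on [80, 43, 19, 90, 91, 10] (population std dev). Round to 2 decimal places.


Mean = (80 + 43 + 19 + 90 + 91 + 10) / 6 = 55.5
Variance = sum((x_i - mean)^2) / n = 1101.5833
Std = sqrt(1101.5833) = 33.1901
Z = (x - mean) / std
= (91 - 55.5) / 33.1901
= 35.5 / 33.1901
= 1.07

1.07


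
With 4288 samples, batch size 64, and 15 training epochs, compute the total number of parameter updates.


Iterations per epoch = 4288 / 64 = 67
Total updates = iterations_per_epoch * epochs
= 67 * 15
= 1005

1005


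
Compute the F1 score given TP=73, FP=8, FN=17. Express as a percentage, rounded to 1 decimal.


Precision = TP / (TP + FP) = 73 / 81 = 0.9012
Recall = TP / (TP + FN) = 73 / 90 = 0.8111
F1 = 2 * P * R / (P + R)
= 2 * 0.9012 * 0.8111 / (0.9012 + 0.8111)
= 1.462 / 1.7123
= 0.8538
As percentage: 85.4%

85.4


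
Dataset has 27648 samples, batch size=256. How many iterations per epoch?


Iterations per epoch = dataset_size / batch_size
= 27648 / 256
= 108

108


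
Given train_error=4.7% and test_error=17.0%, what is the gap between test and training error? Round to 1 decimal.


Generalization gap = test_error - train_error
= 17.0 - 4.7
= 12.3%
A large gap suggests overfitting.

12.3


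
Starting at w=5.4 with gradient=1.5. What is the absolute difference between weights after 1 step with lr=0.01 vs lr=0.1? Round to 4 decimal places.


With lr=0.01: w_new = 5.4 - 0.01 * 1.5 = 5.385
With lr=0.1: w_new = 5.4 - 0.1 * 1.5 = 5.25
Absolute difference = |5.385 - 5.25|
= 0.1350

0.1350


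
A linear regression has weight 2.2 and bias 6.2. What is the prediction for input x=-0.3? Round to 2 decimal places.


y = 2.2 * -0.3 + (6.2)
= -0.66 + (6.2)
= 5.54

5.54


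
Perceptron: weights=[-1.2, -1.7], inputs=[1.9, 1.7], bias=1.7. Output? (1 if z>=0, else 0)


z = w . x + b
= -1.2*1.9 + -1.7*1.7 + 1.7
= -2.28 + -2.89 + 1.7
= -5.17 + 1.7
= -3.47
Since z = -3.47 < 0, output = 0

0


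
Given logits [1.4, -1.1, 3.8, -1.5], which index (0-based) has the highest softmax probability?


Softmax is a monotonic transformation, so it preserves the argmax.
We need to find the index of the maximum logit.
Index 0: 1.4
Index 1: -1.1
Index 2: 3.8
Index 3: -1.5
Maximum logit = 3.8 at index 2

2


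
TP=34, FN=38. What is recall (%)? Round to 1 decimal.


Recall = TP / (TP + FN) * 100
= 34 / (34 + 38)
= 34 / 72
= 0.4722
= 47.2%

47.2


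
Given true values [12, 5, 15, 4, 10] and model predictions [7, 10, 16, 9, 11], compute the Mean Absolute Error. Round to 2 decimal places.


Absolute errors: [5, 5, 1, 5, 1]
Sum of absolute errors = 17
MAE = 17 / 5 = 3.40

3.40


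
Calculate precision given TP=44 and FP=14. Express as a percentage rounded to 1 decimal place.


Precision = TP / (TP + FP) * 100
= 44 / (44 + 14)
= 44 / 58
= 0.7586
= 75.9%

75.9


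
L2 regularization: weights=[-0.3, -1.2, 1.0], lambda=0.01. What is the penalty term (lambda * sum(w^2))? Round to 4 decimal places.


Squaring each weight:
(-0.3)^2 = 0.09
(-1.2)^2 = 1.44
1.0^2 = 1.0
Sum of squares = 2.53
Penalty = 0.01 * 2.53 = 0.0253

0.0253


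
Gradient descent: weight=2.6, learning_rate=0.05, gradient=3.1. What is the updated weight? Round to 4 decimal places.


w_new = w_old - lr * gradient
= 2.6 - 0.05 * 3.1
= 2.6 - (0.155)
= 2.4450

2.4450


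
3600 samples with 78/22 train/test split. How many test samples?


Train samples = 3600 * 78% = 2808
Test samples = 3600 - 2808
= 792

792


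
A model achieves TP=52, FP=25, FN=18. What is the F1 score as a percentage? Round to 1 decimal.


Precision = TP / (TP + FP) = 52 / 77 = 0.6753
Recall = TP / (TP + FN) = 52 / 70 = 0.7429
F1 = 2 * P * R / (P + R)
= 2 * 0.6753 * 0.7429 / (0.6753 + 0.7429)
= 1.0033 / 1.4182
= 0.7075
As percentage: 70.7%

70.7


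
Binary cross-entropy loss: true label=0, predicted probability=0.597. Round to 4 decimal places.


For y=0: Loss = -log(1-p)
= -log(1 - 0.597)
= -log(0.403)
= -(-0.9088)
= 0.9088

0.9088


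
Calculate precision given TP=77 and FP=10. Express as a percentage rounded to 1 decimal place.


Precision = TP / (TP + FP) * 100
= 77 / (77 + 10)
= 77 / 87
= 0.8851
= 88.5%

88.5


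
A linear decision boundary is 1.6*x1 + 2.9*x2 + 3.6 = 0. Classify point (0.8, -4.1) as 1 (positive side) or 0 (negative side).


Compute 1.6 * 0.8 + 2.9 * -4.1 + 3.6
= 1.28 + -11.89 + 3.6
= -7.01
Since -7.01 < 0, the point is on the negative side.

0


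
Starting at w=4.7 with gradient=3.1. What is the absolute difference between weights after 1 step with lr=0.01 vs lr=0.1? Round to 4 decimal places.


With lr=0.01: w_new = 4.7 - 0.01 * 3.1 = 4.669
With lr=0.1: w_new = 4.7 - 0.1 * 3.1 = 4.39
Absolute difference = |4.669 - 4.39|
= 0.2790

0.2790


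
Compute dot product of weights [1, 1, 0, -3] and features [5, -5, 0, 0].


Element-wise products:
1 * 5 = 5
1 * -5 = -5
0 * 0 = 0
-3 * 0 = 0
Sum = 5 + -5 + 0 + 0
= 0

0


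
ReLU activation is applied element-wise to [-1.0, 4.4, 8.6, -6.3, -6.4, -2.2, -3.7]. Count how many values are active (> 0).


ReLU(x) = max(0, x) for each element:
ReLU(-1.0) = 0
ReLU(4.4) = 4.4
ReLU(8.6) = 8.6
ReLU(-6.3) = 0
ReLU(-6.4) = 0
ReLU(-2.2) = 0
ReLU(-3.7) = 0
Active neurons (>0): 2

2


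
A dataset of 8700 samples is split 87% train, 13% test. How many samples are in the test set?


Train samples = 8700 * 87% = 7569
Test samples = 8700 - 7569
= 1131

1131


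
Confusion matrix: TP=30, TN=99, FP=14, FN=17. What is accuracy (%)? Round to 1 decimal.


Accuracy = (TP + TN) / (TP + TN + FP + FN) * 100
= (30 + 99) / (30 + 99 + 14 + 17)
= 129 / 160
= 0.8063
= 80.6%

80.6


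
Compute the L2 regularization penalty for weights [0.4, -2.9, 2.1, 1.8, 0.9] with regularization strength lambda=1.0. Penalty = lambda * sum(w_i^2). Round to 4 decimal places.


Squaring each weight:
0.4^2 = 0.16
(-2.9)^2 = 8.41
2.1^2 = 4.41
1.8^2 = 3.24
0.9^2 = 0.81
Sum of squares = 17.03
Penalty = 1.0 * 17.03 = 17.0300

17.0300


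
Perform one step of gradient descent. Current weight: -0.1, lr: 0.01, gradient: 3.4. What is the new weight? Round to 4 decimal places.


w_new = w_old - lr * gradient
= -0.1 - 0.01 * 3.4
= -0.1 - (0.034)
= -0.1340

-0.1340


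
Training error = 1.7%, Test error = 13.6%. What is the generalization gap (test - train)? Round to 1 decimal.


Generalization gap = test_error - train_error
= 13.6 - 1.7
= 11.9%
A large gap suggests overfitting.

11.9


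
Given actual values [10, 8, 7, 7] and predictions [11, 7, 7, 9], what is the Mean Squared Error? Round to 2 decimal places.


Differences: [-1, 1, 0, -2]
Squared errors: [1, 1, 0, 4]
Sum of squared errors = 6
MSE = 6 / 4 = 1.50

1.50


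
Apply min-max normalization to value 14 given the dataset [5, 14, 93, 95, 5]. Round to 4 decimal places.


Min = 5, Max = 95
Range = 95 - 5 = 90
Scaled = (x - min) / (max - min)
= (14 - 5) / 90
= 9 / 90
= 0.1000

0.1000


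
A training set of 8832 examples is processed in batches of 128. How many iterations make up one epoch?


Iterations per epoch = dataset_size / batch_size
= 8832 / 128
= 69

69


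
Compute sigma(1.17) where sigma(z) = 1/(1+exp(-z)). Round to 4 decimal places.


sigmoid(z) = 1 / (1 + exp(-z))
exp(-(1.17)) = exp(-1.17) = 0.3104
1 + 0.3104 = 1.3104
1 / 1.3104 = 0.7631

0.7631


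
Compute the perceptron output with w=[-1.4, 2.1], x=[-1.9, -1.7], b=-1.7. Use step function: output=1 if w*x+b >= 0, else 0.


z = w . x + b
= -1.4*-1.9 + 2.1*-1.7 + -1.7
= 2.66 + -3.57 + -1.7
= -0.91 + -1.7
= -2.61
Since z = -2.61 < 0, output = 0

0


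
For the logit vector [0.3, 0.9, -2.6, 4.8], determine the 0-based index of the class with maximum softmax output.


Softmax is a monotonic transformation, so it preserves the argmax.
We need to find the index of the maximum logit.
Index 0: 0.3
Index 1: 0.9
Index 2: -2.6
Index 3: 4.8
Maximum logit = 4.8 at index 3

3


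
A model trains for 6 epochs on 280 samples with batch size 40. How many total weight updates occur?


Iterations per epoch = 280 / 40 = 7
Total updates = iterations_per_epoch * epochs
= 7 * 6
= 42

42


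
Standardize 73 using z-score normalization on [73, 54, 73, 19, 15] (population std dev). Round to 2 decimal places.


Mean = (73 + 54 + 73 + 19 + 15) / 5 = 46.8
Variance = sum((x_i - mean)^2) / n = 641.76
Std = sqrt(641.76) = 25.333
Z = (x - mean) / std
= (73 - 46.8) / 25.333
= 26.2 / 25.333
= 1.03

1.03


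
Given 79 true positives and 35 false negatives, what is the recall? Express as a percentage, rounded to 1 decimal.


Recall = TP / (TP + FN) * 100
= 79 / (79 + 35)
= 79 / 114
= 0.693
= 69.3%

69.3


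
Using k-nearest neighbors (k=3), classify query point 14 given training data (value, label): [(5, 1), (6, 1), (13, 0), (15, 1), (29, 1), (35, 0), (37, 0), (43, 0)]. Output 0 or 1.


Distances from query 14:
Point 13 (class 0): distance = 1
Point 15 (class 1): distance = 1
Point 6 (class 1): distance = 8
K=3 nearest neighbors: classes = [0, 1, 1]
Votes for class 1: 2 / 3
Majority vote => class 1

1


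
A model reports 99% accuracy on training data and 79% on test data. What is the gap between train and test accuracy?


Gap = train_accuracy - test_accuracy
= 99 - 79
= 20%
This gap suggests the model is overfitting.

20


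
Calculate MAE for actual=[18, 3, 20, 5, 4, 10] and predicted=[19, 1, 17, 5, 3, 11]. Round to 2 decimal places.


Absolute errors: [1, 2, 3, 0, 1, 1]
Sum of absolute errors = 8
MAE = 8 / 6 = 1.33

1.33


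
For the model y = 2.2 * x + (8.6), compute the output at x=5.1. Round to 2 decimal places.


y = 2.2 * 5.1 + (8.6)
= 11.22 + (8.6)
= 19.82

19.82


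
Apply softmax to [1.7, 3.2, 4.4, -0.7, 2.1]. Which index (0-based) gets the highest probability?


Softmax is a monotonic transformation, so it preserves the argmax.
We need to find the index of the maximum logit.
Index 0: 1.7
Index 1: 3.2
Index 2: 4.4
Index 3: -0.7
Index 4: 2.1
Maximum logit = 4.4 at index 2

2


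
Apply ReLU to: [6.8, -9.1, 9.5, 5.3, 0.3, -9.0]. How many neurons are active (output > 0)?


ReLU(x) = max(0, x) for each element:
ReLU(6.8) = 6.8
ReLU(-9.1) = 0
ReLU(9.5) = 9.5
ReLU(5.3) = 5.3
ReLU(0.3) = 0.3
ReLU(-9.0) = 0
Active neurons (>0): 4

4


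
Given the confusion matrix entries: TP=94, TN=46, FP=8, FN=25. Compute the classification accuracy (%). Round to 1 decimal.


Accuracy = (TP + TN) / (TP + TN + FP + FN) * 100
= (94 + 46) / (94 + 46 + 8 + 25)
= 140 / 173
= 0.8092
= 80.9%

80.9


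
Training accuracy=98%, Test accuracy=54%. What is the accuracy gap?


Gap = train_accuracy - test_accuracy
= 98 - 54
= 44%
This large gap strongly indicates overfitting.

44


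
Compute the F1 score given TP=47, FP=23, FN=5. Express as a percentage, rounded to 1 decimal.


Precision = TP / (TP + FP) = 47 / 70 = 0.6714
Recall = TP / (TP + FN) = 47 / 52 = 0.9038
F1 = 2 * P * R / (P + R)
= 2 * 0.6714 * 0.9038 / (0.6714 + 0.9038)
= 1.2137 / 1.5753
= 0.7705
As percentage: 77.0%

77.0


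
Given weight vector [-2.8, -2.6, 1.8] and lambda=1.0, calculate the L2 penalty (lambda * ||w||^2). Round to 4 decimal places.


Squaring each weight:
(-2.8)^2 = 7.84
(-2.6)^2 = 6.76
1.8^2 = 3.24
Sum of squares = 17.84
Penalty = 1.0 * 17.84 = 17.8400

17.8400


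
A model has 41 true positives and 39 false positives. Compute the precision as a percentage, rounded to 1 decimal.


Precision = TP / (TP + FP) * 100
= 41 / (41 + 39)
= 41 / 80
= 0.5125
= 51.3%

51.3


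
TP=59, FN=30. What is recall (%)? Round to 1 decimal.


Recall = TP / (TP + FN) * 100
= 59 / (59 + 30)
= 59 / 89
= 0.6629
= 66.3%

66.3


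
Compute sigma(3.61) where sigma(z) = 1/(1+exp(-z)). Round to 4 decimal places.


sigmoid(z) = 1 / (1 + exp(-z))
exp(-(3.61)) = exp(-3.61) = 0.0271
1 + 0.0271 = 1.0271
1 / 1.0271 = 0.9737

0.9737


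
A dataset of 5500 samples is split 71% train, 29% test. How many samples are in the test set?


Train samples = 5500 * 71% = 3905
Test samples = 5500 - 3905
= 1595

1595


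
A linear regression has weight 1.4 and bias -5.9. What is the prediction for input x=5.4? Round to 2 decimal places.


y = 1.4 * 5.4 + (-5.9)
= 7.56 + (-5.9)
= 1.66

1.66


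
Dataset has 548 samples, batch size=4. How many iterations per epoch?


Iterations per epoch = dataset_size / batch_size
= 548 / 4
= 137

137


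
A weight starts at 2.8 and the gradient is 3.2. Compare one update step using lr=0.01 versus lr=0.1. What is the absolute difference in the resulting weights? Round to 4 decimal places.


With lr=0.01: w_new = 2.8 - 0.01 * 3.2 = 2.768
With lr=0.1: w_new = 2.8 - 0.1 * 3.2 = 2.48
Absolute difference = |2.768 - 2.48|
= 0.2880

0.2880


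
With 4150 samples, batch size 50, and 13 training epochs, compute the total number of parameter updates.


Iterations per epoch = 4150 / 50 = 83
Total updates = iterations_per_epoch * epochs
= 83 * 13
= 1079

1079


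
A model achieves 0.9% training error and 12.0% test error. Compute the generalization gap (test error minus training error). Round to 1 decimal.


Generalization gap = test_error - train_error
= 12.0 - 0.9
= 11.1%
A large gap suggests overfitting.

11.1


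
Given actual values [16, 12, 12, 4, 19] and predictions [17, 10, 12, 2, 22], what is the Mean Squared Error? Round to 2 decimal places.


Differences: [-1, 2, 0, 2, -3]
Squared errors: [1, 4, 0, 4, 9]
Sum of squared errors = 18
MSE = 18 / 5 = 3.60

3.60


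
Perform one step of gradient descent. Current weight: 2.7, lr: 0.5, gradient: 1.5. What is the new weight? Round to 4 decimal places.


w_new = w_old - lr * gradient
= 2.7 - 0.5 * 1.5
= 2.7 - (0.75)
= 1.9500

1.9500


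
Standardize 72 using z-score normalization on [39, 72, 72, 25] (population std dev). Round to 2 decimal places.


Mean = (39 + 72 + 72 + 25) / 4 = 52.0
Variance = sum((x_i - mean)^2) / n = 424.5
Std = sqrt(424.5) = 20.6034
Z = (x - mean) / std
= (72 - 52.0) / 20.6034
= 20.0 / 20.6034
= 0.97

0.97


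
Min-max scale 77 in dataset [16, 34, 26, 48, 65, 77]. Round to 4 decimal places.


Min = 16, Max = 77
Range = 77 - 16 = 61
Scaled = (x - min) / (max - min)
= (77 - 16) / 61
= 61 / 61
= 1.0000

1.0000


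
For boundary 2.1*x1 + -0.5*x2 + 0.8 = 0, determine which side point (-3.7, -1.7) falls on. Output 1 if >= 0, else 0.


Compute 2.1 * -3.7 + -0.5 * -1.7 + 0.8
= -7.77 + 0.85 + 0.8
= -6.12
Since -6.12 < 0, the point is on the negative side.

0


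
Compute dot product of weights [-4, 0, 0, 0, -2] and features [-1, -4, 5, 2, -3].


Element-wise products:
-4 * -1 = 4
0 * -4 = 0
0 * 5 = 0
0 * 2 = 0
-2 * -3 = 6
Sum = 4 + 0 + 0 + 0 + 6
= 10

10


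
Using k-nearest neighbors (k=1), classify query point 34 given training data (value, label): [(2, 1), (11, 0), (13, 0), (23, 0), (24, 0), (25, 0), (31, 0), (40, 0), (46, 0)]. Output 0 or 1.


Distances from query 34:
Point 31 (class 0): distance = 3
K=1 nearest neighbors: classes = [0]
Votes for class 1: 0 / 1
Majority vote => class 0

0


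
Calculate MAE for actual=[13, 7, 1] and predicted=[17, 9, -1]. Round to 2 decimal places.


Absolute errors: [4, 2, 2]
Sum of absolute errors = 8
MAE = 8 / 3 = 2.67

2.67


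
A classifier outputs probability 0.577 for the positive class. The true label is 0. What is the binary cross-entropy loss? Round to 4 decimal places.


For y=0: Loss = -log(1-p)
= -log(1 - 0.577)
= -log(0.423)
= -(-0.8604)
= 0.8604

0.8604


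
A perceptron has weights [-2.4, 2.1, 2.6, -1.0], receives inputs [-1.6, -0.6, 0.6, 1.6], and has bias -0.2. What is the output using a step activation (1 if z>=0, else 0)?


z = w . x + b
= -2.4*-1.6 + 2.1*-0.6 + 2.6*0.6 + -1.0*1.6 + -0.2
= 3.84 + -1.26 + 1.56 + -1.6 + -0.2
= 2.54 + -0.2
= 2.34
Since z = 2.34 >= 0, output = 1

1


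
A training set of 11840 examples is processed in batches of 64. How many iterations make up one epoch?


Iterations per epoch = dataset_size / batch_size
= 11840 / 64
= 185

185


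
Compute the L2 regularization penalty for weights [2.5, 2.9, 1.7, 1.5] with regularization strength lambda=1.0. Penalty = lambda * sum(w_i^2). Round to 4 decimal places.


Squaring each weight:
2.5^2 = 6.25
2.9^2 = 8.41
1.7^2 = 2.89
1.5^2 = 2.25
Sum of squares = 19.8
Penalty = 1.0 * 19.8 = 19.8000

19.8000


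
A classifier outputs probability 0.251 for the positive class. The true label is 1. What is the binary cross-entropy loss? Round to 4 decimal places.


For y=1: Loss = -log(p)
= -log(0.251)
= -(-1.3823)
= 1.3823

1.3823


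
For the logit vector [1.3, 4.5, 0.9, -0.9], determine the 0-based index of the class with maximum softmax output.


Softmax is a monotonic transformation, so it preserves the argmax.
We need to find the index of the maximum logit.
Index 0: 1.3
Index 1: 4.5
Index 2: 0.9
Index 3: -0.9
Maximum logit = 4.5 at index 1

1


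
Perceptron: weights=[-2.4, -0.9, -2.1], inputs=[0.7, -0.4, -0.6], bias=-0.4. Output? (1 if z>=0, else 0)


z = w . x + b
= -2.4*0.7 + -0.9*-0.4 + -2.1*-0.6 + -0.4
= -1.68 + 0.36 + 1.26 + -0.4
= -0.06 + -0.4
= -0.46
Since z = -0.46 < 0, output = 0

0


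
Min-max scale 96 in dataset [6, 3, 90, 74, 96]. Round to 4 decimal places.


Min = 3, Max = 96
Range = 96 - 3 = 93
Scaled = (x - min) / (max - min)
= (96 - 3) / 93
= 93 / 93
= 1.0000

1.0000


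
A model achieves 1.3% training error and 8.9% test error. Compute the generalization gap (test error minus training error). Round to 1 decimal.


Generalization gap = test_error - train_error
= 8.9 - 1.3
= 7.6%
A moderate gap.

7.6


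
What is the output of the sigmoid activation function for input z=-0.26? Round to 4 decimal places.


sigmoid(z) = 1 / (1 + exp(-z))
exp(-(-0.26)) = exp(0.26) = 1.2969
1 + 1.2969 = 2.2969
1 / 2.2969 = 0.4354

0.4354


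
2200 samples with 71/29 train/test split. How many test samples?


Train samples = 2200 * 71% = 1562
Test samples = 2200 - 1562
= 638

638


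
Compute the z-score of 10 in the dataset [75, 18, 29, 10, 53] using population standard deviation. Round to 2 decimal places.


Mean = (75 + 18 + 29 + 10 + 53) / 5 = 37.0
Variance = sum((x_i - mean)^2) / n = 570.8
Std = sqrt(570.8) = 23.8914
Z = (x - mean) / std
= (10 - 37.0) / 23.8914
= -27.0 / 23.8914
= -1.13

-1.13


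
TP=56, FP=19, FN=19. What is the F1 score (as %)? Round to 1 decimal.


Precision = TP / (TP + FP) = 56 / 75 = 0.7467
Recall = TP / (TP + FN) = 56 / 75 = 0.7467
F1 = 2 * P * R / (P + R)
= 2 * 0.7467 * 0.7467 / (0.7467 + 0.7467)
= 1.115 / 1.4933
= 0.7467
As percentage: 74.7%

74.7
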